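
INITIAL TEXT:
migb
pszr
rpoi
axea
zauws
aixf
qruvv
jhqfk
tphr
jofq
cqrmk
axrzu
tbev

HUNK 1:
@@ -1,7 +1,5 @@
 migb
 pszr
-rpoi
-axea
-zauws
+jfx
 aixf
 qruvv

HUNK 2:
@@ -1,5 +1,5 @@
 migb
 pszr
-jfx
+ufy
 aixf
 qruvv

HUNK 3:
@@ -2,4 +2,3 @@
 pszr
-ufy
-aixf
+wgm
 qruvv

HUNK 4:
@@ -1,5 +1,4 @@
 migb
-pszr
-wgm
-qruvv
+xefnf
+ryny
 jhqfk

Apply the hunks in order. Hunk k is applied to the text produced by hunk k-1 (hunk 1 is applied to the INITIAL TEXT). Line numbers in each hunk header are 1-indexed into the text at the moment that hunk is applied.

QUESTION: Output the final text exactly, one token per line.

Answer: migb
xefnf
ryny
jhqfk
tphr
jofq
cqrmk
axrzu
tbev

Derivation:
Hunk 1: at line 1 remove [rpoi,axea,zauws] add [jfx] -> 11 lines: migb pszr jfx aixf qruvv jhqfk tphr jofq cqrmk axrzu tbev
Hunk 2: at line 1 remove [jfx] add [ufy] -> 11 lines: migb pszr ufy aixf qruvv jhqfk tphr jofq cqrmk axrzu tbev
Hunk 3: at line 2 remove [ufy,aixf] add [wgm] -> 10 lines: migb pszr wgm qruvv jhqfk tphr jofq cqrmk axrzu tbev
Hunk 4: at line 1 remove [pszr,wgm,qruvv] add [xefnf,ryny] -> 9 lines: migb xefnf ryny jhqfk tphr jofq cqrmk axrzu tbev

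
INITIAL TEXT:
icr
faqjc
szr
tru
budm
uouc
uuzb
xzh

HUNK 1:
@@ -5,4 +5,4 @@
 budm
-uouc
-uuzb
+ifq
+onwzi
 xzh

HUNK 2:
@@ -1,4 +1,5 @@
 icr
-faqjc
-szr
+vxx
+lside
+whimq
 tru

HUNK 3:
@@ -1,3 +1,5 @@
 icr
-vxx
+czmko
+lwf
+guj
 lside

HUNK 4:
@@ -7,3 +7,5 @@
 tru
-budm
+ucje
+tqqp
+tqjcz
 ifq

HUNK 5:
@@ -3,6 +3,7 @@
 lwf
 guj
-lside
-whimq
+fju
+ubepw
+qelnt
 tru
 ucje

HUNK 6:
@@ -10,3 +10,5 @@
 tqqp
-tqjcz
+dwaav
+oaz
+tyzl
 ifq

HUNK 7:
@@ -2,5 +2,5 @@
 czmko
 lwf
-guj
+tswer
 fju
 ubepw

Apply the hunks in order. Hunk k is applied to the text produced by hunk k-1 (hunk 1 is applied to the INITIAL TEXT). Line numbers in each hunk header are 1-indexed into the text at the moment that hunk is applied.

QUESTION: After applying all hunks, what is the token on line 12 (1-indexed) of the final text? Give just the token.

Hunk 1: at line 5 remove [uouc,uuzb] add [ifq,onwzi] -> 8 lines: icr faqjc szr tru budm ifq onwzi xzh
Hunk 2: at line 1 remove [faqjc,szr] add [vxx,lside,whimq] -> 9 lines: icr vxx lside whimq tru budm ifq onwzi xzh
Hunk 3: at line 1 remove [vxx] add [czmko,lwf,guj] -> 11 lines: icr czmko lwf guj lside whimq tru budm ifq onwzi xzh
Hunk 4: at line 7 remove [budm] add [ucje,tqqp,tqjcz] -> 13 lines: icr czmko lwf guj lside whimq tru ucje tqqp tqjcz ifq onwzi xzh
Hunk 5: at line 3 remove [lside,whimq] add [fju,ubepw,qelnt] -> 14 lines: icr czmko lwf guj fju ubepw qelnt tru ucje tqqp tqjcz ifq onwzi xzh
Hunk 6: at line 10 remove [tqjcz] add [dwaav,oaz,tyzl] -> 16 lines: icr czmko lwf guj fju ubepw qelnt tru ucje tqqp dwaav oaz tyzl ifq onwzi xzh
Hunk 7: at line 2 remove [guj] add [tswer] -> 16 lines: icr czmko lwf tswer fju ubepw qelnt tru ucje tqqp dwaav oaz tyzl ifq onwzi xzh
Final line 12: oaz

Answer: oaz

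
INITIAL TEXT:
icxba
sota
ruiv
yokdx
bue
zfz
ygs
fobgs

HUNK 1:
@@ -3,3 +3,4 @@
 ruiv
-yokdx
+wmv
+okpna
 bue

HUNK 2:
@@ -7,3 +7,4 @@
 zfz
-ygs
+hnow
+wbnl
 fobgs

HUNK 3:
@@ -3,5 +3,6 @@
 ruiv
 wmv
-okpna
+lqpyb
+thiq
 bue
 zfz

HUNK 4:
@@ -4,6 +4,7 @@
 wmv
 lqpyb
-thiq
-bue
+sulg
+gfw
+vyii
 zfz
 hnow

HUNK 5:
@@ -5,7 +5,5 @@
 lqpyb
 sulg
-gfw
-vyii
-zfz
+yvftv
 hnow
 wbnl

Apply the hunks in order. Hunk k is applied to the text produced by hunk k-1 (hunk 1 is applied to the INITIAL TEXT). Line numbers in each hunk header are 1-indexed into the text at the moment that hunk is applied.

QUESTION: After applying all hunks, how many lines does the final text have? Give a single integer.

Answer: 10

Derivation:
Hunk 1: at line 3 remove [yokdx] add [wmv,okpna] -> 9 lines: icxba sota ruiv wmv okpna bue zfz ygs fobgs
Hunk 2: at line 7 remove [ygs] add [hnow,wbnl] -> 10 lines: icxba sota ruiv wmv okpna bue zfz hnow wbnl fobgs
Hunk 3: at line 3 remove [okpna] add [lqpyb,thiq] -> 11 lines: icxba sota ruiv wmv lqpyb thiq bue zfz hnow wbnl fobgs
Hunk 4: at line 4 remove [thiq,bue] add [sulg,gfw,vyii] -> 12 lines: icxba sota ruiv wmv lqpyb sulg gfw vyii zfz hnow wbnl fobgs
Hunk 5: at line 5 remove [gfw,vyii,zfz] add [yvftv] -> 10 lines: icxba sota ruiv wmv lqpyb sulg yvftv hnow wbnl fobgs
Final line count: 10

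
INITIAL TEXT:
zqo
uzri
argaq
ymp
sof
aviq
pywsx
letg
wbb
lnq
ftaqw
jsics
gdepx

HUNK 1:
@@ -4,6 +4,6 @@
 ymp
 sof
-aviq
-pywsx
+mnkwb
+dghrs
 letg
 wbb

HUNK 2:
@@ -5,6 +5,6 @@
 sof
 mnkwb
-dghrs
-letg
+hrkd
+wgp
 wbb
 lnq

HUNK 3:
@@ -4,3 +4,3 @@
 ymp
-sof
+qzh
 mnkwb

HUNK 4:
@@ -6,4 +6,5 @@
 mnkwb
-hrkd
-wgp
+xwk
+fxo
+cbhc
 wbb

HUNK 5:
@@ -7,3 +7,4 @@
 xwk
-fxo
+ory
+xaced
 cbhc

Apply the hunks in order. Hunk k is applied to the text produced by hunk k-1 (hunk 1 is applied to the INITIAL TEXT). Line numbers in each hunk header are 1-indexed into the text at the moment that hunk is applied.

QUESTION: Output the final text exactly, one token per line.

Answer: zqo
uzri
argaq
ymp
qzh
mnkwb
xwk
ory
xaced
cbhc
wbb
lnq
ftaqw
jsics
gdepx

Derivation:
Hunk 1: at line 4 remove [aviq,pywsx] add [mnkwb,dghrs] -> 13 lines: zqo uzri argaq ymp sof mnkwb dghrs letg wbb lnq ftaqw jsics gdepx
Hunk 2: at line 5 remove [dghrs,letg] add [hrkd,wgp] -> 13 lines: zqo uzri argaq ymp sof mnkwb hrkd wgp wbb lnq ftaqw jsics gdepx
Hunk 3: at line 4 remove [sof] add [qzh] -> 13 lines: zqo uzri argaq ymp qzh mnkwb hrkd wgp wbb lnq ftaqw jsics gdepx
Hunk 4: at line 6 remove [hrkd,wgp] add [xwk,fxo,cbhc] -> 14 lines: zqo uzri argaq ymp qzh mnkwb xwk fxo cbhc wbb lnq ftaqw jsics gdepx
Hunk 5: at line 7 remove [fxo] add [ory,xaced] -> 15 lines: zqo uzri argaq ymp qzh mnkwb xwk ory xaced cbhc wbb lnq ftaqw jsics gdepx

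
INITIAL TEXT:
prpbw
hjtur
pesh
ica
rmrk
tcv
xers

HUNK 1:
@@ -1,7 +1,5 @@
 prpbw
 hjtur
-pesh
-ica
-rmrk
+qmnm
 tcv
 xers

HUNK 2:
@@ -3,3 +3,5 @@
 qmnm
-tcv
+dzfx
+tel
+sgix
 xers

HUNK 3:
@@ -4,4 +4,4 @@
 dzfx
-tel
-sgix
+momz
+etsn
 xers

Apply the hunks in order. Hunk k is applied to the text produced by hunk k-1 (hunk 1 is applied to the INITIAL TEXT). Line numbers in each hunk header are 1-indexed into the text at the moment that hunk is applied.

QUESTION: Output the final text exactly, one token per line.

Answer: prpbw
hjtur
qmnm
dzfx
momz
etsn
xers

Derivation:
Hunk 1: at line 1 remove [pesh,ica,rmrk] add [qmnm] -> 5 lines: prpbw hjtur qmnm tcv xers
Hunk 2: at line 3 remove [tcv] add [dzfx,tel,sgix] -> 7 lines: prpbw hjtur qmnm dzfx tel sgix xers
Hunk 3: at line 4 remove [tel,sgix] add [momz,etsn] -> 7 lines: prpbw hjtur qmnm dzfx momz etsn xers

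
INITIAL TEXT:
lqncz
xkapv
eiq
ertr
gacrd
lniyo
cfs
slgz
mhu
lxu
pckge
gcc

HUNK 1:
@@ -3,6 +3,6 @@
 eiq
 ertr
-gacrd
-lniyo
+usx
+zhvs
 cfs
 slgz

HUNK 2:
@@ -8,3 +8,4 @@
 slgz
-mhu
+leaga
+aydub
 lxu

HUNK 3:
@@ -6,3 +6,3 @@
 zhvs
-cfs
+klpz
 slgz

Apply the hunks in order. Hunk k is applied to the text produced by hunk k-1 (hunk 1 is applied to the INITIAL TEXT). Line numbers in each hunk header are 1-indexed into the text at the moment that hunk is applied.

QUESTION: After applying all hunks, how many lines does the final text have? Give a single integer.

Hunk 1: at line 3 remove [gacrd,lniyo] add [usx,zhvs] -> 12 lines: lqncz xkapv eiq ertr usx zhvs cfs slgz mhu lxu pckge gcc
Hunk 2: at line 8 remove [mhu] add [leaga,aydub] -> 13 lines: lqncz xkapv eiq ertr usx zhvs cfs slgz leaga aydub lxu pckge gcc
Hunk 3: at line 6 remove [cfs] add [klpz] -> 13 lines: lqncz xkapv eiq ertr usx zhvs klpz slgz leaga aydub lxu pckge gcc
Final line count: 13

Answer: 13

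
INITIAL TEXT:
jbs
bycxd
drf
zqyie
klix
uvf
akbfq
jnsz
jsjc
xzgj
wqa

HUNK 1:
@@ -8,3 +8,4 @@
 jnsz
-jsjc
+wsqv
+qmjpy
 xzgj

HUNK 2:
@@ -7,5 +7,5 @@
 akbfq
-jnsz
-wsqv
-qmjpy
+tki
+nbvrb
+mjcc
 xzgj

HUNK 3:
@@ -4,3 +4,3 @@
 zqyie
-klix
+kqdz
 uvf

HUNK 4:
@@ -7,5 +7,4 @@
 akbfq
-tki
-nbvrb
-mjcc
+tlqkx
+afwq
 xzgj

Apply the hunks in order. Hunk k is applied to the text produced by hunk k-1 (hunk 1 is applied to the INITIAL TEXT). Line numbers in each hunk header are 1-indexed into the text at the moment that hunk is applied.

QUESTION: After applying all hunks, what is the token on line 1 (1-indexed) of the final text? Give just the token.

Hunk 1: at line 8 remove [jsjc] add [wsqv,qmjpy] -> 12 lines: jbs bycxd drf zqyie klix uvf akbfq jnsz wsqv qmjpy xzgj wqa
Hunk 2: at line 7 remove [jnsz,wsqv,qmjpy] add [tki,nbvrb,mjcc] -> 12 lines: jbs bycxd drf zqyie klix uvf akbfq tki nbvrb mjcc xzgj wqa
Hunk 3: at line 4 remove [klix] add [kqdz] -> 12 lines: jbs bycxd drf zqyie kqdz uvf akbfq tki nbvrb mjcc xzgj wqa
Hunk 4: at line 7 remove [tki,nbvrb,mjcc] add [tlqkx,afwq] -> 11 lines: jbs bycxd drf zqyie kqdz uvf akbfq tlqkx afwq xzgj wqa
Final line 1: jbs

Answer: jbs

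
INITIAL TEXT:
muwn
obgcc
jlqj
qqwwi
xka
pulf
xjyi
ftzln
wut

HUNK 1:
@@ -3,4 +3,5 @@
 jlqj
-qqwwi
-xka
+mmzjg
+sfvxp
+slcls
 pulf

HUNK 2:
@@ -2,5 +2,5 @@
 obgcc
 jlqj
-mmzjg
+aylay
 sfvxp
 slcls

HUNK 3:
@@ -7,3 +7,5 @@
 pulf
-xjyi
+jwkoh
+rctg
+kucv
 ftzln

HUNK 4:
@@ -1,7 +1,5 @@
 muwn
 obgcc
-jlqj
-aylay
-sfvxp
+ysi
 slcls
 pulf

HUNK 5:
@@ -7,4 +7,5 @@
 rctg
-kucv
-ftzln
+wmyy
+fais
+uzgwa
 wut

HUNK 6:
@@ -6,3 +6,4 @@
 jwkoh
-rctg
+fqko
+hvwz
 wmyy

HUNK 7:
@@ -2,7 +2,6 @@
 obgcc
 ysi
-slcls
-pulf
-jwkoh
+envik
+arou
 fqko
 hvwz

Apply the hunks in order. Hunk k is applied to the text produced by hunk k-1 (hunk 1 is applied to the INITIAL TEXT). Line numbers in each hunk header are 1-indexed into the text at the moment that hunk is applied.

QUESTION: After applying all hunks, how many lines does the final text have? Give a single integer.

Hunk 1: at line 3 remove [qqwwi,xka] add [mmzjg,sfvxp,slcls] -> 10 lines: muwn obgcc jlqj mmzjg sfvxp slcls pulf xjyi ftzln wut
Hunk 2: at line 2 remove [mmzjg] add [aylay] -> 10 lines: muwn obgcc jlqj aylay sfvxp slcls pulf xjyi ftzln wut
Hunk 3: at line 7 remove [xjyi] add [jwkoh,rctg,kucv] -> 12 lines: muwn obgcc jlqj aylay sfvxp slcls pulf jwkoh rctg kucv ftzln wut
Hunk 4: at line 1 remove [jlqj,aylay,sfvxp] add [ysi] -> 10 lines: muwn obgcc ysi slcls pulf jwkoh rctg kucv ftzln wut
Hunk 5: at line 7 remove [kucv,ftzln] add [wmyy,fais,uzgwa] -> 11 lines: muwn obgcc ysi slcls pulf jwkoh rctg wmyy fais uzgwa wut
Hunk 6: at line 6 remove [rctg] add [fqko,hvwz] -> 12 lines: muwn obgcc ysi slcls pulf jwkoh fqko hvwz wmyy fais uzgwa wut
Hunk 7: at line 2 remove [slcls,pulf,jwkoh] add [envik,arou] -> 11 lines: muwn obgcc ysi envik arou fqko hvwz wmyy fais uzgwa wut
Final line count: 11

Answer: 11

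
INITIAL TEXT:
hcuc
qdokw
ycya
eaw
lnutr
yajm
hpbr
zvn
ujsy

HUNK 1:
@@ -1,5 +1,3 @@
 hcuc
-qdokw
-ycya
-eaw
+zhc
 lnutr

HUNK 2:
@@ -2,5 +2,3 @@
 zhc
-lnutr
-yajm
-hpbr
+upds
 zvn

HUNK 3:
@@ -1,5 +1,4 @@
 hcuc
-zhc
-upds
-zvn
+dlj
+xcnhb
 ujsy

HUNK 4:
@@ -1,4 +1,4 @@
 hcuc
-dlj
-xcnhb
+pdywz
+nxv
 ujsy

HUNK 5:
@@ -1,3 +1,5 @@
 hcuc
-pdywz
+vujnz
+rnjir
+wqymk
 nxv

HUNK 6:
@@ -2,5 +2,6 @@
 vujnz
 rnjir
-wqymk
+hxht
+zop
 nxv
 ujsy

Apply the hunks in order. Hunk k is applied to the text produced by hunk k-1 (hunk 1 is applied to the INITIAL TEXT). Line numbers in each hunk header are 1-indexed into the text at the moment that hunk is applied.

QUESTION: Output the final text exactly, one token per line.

Answer: hcuc
vujnz
rnjir
hxht
zop
nxv
ujsy

Derivation:
Hunk 1: at line 1 remove [qdokw,ycya,eaw] add [zhc] -> 7 lines: hcuc zhc lnutr yajm hpbr zvn ujsy
Hunk 2: at line 2 remove [lnutr,yajm,hpbr] add [upds] -> 5 lines: hcuc zhc upds zvn ujsy
Hunk 3: at line 1 remove [zhc,upds,zvn] add [dlj,xcnhb] -> 4 lines: hcuc dlj xcnhb ujsy
Hunk 4: at line 1 remove [dlj,xcnhb] add [pdywz,nxv] -> 4 lines: hcuc pdywz nxv ujsy
Hunk 5: at line 1 remove [pdywz] add [vujnz,rnjir,wqymk] -> 6 lines: hcuc vujnz rnjir wqymk nxv ujsy
Hunk 6: at line 2 remove [wqymk] add [hxht,zop] -> 7 lines: hcuc vujnz rnjir hxht zop nxv ujsy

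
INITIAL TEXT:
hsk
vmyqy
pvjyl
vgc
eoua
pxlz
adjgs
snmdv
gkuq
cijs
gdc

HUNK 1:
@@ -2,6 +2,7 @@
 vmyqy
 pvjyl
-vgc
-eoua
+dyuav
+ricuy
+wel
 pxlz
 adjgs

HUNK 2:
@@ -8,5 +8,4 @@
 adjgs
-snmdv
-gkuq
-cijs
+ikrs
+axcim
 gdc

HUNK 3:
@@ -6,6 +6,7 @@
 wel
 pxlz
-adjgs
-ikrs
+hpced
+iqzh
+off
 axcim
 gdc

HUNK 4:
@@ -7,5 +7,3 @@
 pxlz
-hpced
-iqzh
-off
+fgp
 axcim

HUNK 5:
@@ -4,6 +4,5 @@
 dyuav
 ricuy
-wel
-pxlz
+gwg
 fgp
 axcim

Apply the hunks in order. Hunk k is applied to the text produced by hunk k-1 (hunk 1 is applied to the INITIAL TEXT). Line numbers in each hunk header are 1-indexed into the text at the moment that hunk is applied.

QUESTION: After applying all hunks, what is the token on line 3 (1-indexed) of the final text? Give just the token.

Hunk 1: at line 2 remove [vgc,eoua] add [dyuav,ricuy,wel] -> 12 lines: hsk vmyqy pvjyl dyuav ricuy wel pxlz adjgs snmdv gkuq cijs gdc
Hunk 2: at line 8 remove [snmdv,gkuq,cijs] add [ikrs,axcim] -> 11 lines: hsk vmyqy pvjyl dyuav ricuy wel pxlz adjgs ikrs axcim gdc
Hunk 3: at line 6 remove [adjgs,ikrs] add [hpced,iqzh,off] -> 12 lines: hsk vmyqy pvjyl dyuav ricuy wel pxlz hpced iqzh off axcim gdc
Hunk 4: at line 7 remove [hpced,iqzh,off] add [fgp] -> 10 lines: hsk vmyqy pvjyl dyuav ricuy wel pxlz fgp axcim gdc
Hunk 5: at line 4 remove [wel,pxlz] add [gwg] -> 9 lines: hsk vmyqy pvjyl dyuav ricuy gwg fgp axcim gdc
Final line 3: pvjyl

Answer: pvjyl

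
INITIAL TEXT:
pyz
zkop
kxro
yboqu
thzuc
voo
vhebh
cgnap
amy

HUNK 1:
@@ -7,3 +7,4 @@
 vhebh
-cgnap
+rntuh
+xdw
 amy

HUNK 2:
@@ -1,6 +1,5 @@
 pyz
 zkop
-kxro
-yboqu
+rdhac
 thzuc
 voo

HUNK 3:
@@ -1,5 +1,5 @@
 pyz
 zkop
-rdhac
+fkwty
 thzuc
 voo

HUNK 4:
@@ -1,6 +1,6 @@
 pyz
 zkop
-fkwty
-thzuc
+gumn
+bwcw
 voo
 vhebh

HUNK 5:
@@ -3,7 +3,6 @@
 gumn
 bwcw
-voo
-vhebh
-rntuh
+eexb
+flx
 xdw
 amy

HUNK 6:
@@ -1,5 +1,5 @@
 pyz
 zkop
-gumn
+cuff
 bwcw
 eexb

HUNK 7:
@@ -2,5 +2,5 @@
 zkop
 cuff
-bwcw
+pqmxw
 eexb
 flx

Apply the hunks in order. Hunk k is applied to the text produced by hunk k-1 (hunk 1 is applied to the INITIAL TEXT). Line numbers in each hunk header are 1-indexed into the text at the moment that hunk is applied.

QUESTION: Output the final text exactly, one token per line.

Hunk 1: at line 7 remove [cgnap] add [rntuh,xdw] -> 10 lines: pyz zkop kxro yboqu thzuc voo vhebh rntuh xdw amy
Hunk 2: at line 1 remove [kxro,yboqu] add [rdhac] -> 9 lines: pyz zkop rdhac thzuc voo vhebh rntuh xdw amy
Hunk 3: at line 1 remove [rdhac] add [fkwty] -> 9 lines: pyz zkop fkwty thzuc voo vhebh rntuh xdw amy
Hunk 4: at line 1 remove [fkwty,thzuc] add [gumn,bwcw] -> 9 lines: pyz zkop gumn bwcw voo vhebh rntuh xdw amy
Hunk 5: at line 3 remove [voo,vhebh,rntuh] add [eexb,flx] -> 8 lines: pyz zkop gumn bwcw eexb flx xdw amy
Hunk 6: at line 1 remove [gumn] add [cuff] -> 8 lines: pyz zkop cuff bwcw eexb flx xdw amy
Hunk 7: at line 2 remove [bwcw] add [pqmxw] -> 8 lines: pyz zkop cuff pqmxw eexb flx xdw amy

Answer: pyz
zkop
cuff
pqmxw
eexb
flx
xdw
amy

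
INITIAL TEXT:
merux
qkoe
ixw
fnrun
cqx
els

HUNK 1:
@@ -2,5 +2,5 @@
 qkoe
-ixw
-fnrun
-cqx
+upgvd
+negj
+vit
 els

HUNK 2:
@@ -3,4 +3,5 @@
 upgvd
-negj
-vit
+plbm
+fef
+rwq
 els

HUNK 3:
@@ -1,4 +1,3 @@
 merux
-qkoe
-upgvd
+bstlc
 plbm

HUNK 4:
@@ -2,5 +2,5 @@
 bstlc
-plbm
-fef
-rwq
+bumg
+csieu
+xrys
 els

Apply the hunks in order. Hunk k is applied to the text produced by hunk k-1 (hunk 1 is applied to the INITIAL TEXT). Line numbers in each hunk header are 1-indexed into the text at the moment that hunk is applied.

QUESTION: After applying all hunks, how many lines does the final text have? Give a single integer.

Answer: 6

Derivation:
Hunk 1: at line 2 remove [ixw,fnrun,cqx] add [upgvd,negj,vit] -> 6 lines: merux qkoe upgvd negj vit els
Hunk 2: at line 3 remove [negj,vit] add [plbm,fef,rwq] -> 7 lines: merux qkoe upgvd plbm fef rwq els
Hunk 3: at line 1 remove [qkoe,upgvd] add [bstlc] -> 6 lines: merux bstlc plbm fef rwq els
Hunk 4: at line 2 remove [plbm,fef,rwq] add [bumg,csieu,xrys] -> 6 lines: merux bstlc bumg csieu xrys els
Final line count: 6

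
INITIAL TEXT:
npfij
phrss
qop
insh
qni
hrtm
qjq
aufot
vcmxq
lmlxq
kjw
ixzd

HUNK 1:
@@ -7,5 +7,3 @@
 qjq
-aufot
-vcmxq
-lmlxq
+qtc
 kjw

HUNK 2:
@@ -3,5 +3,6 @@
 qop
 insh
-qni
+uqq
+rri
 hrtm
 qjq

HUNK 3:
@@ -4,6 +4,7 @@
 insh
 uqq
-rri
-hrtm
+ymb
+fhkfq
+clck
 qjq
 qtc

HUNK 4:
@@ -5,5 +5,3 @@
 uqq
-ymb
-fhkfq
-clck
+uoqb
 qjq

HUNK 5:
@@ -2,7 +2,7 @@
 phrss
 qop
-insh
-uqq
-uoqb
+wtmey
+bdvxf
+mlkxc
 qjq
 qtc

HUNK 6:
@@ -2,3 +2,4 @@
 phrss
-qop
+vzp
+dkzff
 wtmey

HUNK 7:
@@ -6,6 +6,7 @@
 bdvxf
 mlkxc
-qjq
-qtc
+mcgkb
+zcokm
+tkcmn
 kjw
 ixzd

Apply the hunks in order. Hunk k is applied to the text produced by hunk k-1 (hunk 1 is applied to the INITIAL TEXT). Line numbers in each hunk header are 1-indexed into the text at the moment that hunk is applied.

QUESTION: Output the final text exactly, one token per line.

Answer: npfij
phrss
vzp
dkzff
wtmey
bdvxf
mlkxc
mcgkb
zcokm
tkcmn
kjw
ixzd

Derivation:
Hunk 1: at line 7 remove [aufot,vcmxq,lmlxq] add [qtc] -> 10 lines: npfij phrss qop insh qni hrtm qjq qtc kjw ixzd
Hunk 2: at line 3 remove [qni] add [uqq,rri] -> 11 lines: npfij phrss qop insh uqq rri hrtm qjq qtc kjw ixzd
Hunk 3: at line 4 remove [rri,hrtm] add [ymb,fhkfq,clck] -> 12 lines: npfij phrss qop insh uqq ymb fhkfq clck qjq qtc kjw ixzd
Hunk 4: at line 5 remove [ymb,fhkfq,clck] add [uoqb] -> 10 lines: npfij phrss qop insh uqq uoqb qjq qtc kjw ixzd
Hunk 5: at line 2 remove [insh,uqq,uoqb] add [wtmey,bdvxf,mlkxc] -> 10 lines: npfij phrss qop wtmey bdvxf mlkxc qjq qtc kjw ixzd
Hunk 6: at line 2 remove [qop] add [vzp,dkzff] -> 11 lines: npfij phrss vzp dkzff wtmey bdvxf mlkxc qjq qtc kjw ixzd
Hunk 7: at line 6 remove [qjq,qtc] add [mcgkb,zcokm,tkcmn] -> 12 lines: npfij phrss vzp dkzff wtmey bdvxf mlkxc mcgkb zcokm tkcmn kjw ixzd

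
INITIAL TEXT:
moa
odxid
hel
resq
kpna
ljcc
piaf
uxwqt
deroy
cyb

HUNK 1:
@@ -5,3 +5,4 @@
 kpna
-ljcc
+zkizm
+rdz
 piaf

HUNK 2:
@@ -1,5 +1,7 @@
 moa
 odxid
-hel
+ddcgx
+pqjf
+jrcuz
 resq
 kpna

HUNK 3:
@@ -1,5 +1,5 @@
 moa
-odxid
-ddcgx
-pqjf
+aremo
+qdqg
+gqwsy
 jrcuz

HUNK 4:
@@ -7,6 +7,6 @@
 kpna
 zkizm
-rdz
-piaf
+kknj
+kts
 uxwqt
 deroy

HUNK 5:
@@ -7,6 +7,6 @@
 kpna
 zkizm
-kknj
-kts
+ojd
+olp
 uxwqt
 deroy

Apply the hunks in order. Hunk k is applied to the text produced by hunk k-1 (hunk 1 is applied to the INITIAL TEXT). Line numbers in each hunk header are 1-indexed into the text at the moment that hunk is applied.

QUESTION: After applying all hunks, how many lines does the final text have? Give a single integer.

Hunk 1: at line 5 remove [ljcc] add [zkizm,rdz] -> 11 lines: moa odxid hel resq kpna zkizm rdz piaf uxwqt deroy cyb
Hunk 2: at line 1 remove [hel] add [ddcgx,pqjf,jrcuz] -> 13 lines: moa odxid ddcgx pqjf jrcuz resq kpna zkizm rdz piaf uxwqt deroy cyb
Hunk 3: at line 1 remove [odxid,ddcgx,pqjf] add [aremo,qdqg,gqwsy] -> 13 lines: moa aremo qdqg gqwsy jrcuz resq kpna zkizm rdz piaf uxwqt deroy cyb
Hunk 4: at line 7 remove [rdz,piaf] add [kknj,kts] -> 13 lines: moa aremo qdqg gqwsy jrcuz resq kpna zkizm kknj kts uxwqt deroy cyb
Hunk 5: at line 7 remove [kknj,kts] add [ojd,olp] -> 13 lines: moa aremo qdqg gqwsy jrcuz resq kpna zkizm ojd olp uxwqt deroy cyb
Final line count: 13

Answer: 13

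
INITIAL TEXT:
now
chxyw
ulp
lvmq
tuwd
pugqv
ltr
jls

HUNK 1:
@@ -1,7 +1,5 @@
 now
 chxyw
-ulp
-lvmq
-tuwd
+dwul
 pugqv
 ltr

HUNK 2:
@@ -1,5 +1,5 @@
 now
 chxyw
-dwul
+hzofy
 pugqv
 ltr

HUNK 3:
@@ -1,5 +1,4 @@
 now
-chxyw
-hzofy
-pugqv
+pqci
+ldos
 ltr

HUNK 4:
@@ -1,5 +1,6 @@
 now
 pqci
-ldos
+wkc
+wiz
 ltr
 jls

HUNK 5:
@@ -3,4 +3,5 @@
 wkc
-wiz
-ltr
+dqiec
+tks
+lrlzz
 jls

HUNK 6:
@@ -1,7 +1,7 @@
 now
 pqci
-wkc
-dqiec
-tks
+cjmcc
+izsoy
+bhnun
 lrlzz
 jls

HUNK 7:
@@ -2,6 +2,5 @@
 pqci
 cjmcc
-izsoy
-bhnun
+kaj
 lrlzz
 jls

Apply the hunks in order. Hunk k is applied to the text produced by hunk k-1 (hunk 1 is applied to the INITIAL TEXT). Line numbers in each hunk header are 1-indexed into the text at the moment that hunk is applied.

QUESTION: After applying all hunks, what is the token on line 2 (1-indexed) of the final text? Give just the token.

Answer: pqci

Derivation:
Hunk 1: at line 1 remove [ulp,lvmq,tuwd] add [dwul] -> 6 lines: now chxyw dwul pugqv ltr jls
Hunk 2: at line 1 remove [dwul] add [hzofy] -> 6 lines: now chxyw hzofy pugqv ltr jls
Hunk 3: at line 1 remove [chxyw,hzofy,pugqv] add [pqci,ldos] -> 5 lines: now pqci ldos ltr jls
Hunk 4: at line 1 remove [ldos] add [wkc,wiz] -> 6 lines: now pqci wkc wiz ltr jls
Hunk 5: at line 3 remove [wiz,ltr] add [dqiec,tks,lrlzz] -> 7 lines: now pqci wkc dqiec tks lrlzz jls
Hunk 6: at line 1 remove [wkc,dqiec,tks] add [cjmcc,izsoy,bhnun] -> 7 lines: now pqci cjmcc izsoy bhnun lrlzz jls
Hunk 7: at line 2 remove [izsoy,bhnun] add [kaj] -> 6 lines: now pqci cjmcc kaj lrlzz jls
Final line 2: pqci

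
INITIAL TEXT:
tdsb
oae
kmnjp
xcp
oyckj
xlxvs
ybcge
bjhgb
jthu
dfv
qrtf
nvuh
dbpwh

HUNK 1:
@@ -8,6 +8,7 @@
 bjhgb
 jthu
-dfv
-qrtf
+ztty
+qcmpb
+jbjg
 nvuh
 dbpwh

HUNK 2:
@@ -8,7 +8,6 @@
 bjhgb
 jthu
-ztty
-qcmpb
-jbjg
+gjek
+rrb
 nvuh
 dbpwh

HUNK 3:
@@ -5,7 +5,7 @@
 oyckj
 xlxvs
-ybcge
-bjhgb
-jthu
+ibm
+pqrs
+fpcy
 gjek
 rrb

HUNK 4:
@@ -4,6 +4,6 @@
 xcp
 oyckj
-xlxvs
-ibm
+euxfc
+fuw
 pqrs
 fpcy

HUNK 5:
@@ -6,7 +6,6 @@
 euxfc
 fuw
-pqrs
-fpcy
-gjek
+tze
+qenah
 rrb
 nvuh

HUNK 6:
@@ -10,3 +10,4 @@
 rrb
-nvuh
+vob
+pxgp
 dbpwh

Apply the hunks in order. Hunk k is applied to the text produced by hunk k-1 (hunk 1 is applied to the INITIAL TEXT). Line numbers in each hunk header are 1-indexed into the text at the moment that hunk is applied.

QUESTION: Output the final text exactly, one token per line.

Hunk 1: at line 8 remove [dfv,qrtf] add [ztty,qcmpb,jbjg] -> 14 lines: tdsb oae kmnjp xcp oyckj xlxvs ybcge bjhgb jthu ztty qcmpb jbjg nvuh dbpwh
Hunk 2: at line 8 remove [ztty,qcmpb,jbjg] add [gjek,rrb] -> 13 lines: tdsb oae kmnjp xcp oyckj xlxvs ybcge bjhgb jthu gjek rrb nvuh dbpwh
Hunk 3: at line 5 remove [ybcge,bjhgb,jthu] add [ibm,pqrs,fpcy] -> 13 lines: tdsb oae kmnjp xcp oyckj xlxvs ibm pqrs fpcy gjek rrb nvuh dbpwh
Hunk 4: at line 4 remove [xlxvs,ibm] add [euxfc,fuw] -> 13 lines: tdsb oae kmnjp xcp oyckj euxfc fuw pqrs fpcy gjek rrb nvuh dbpwh
Hunk 5: at line 6 remove [pqrs,fpcy,gjek] add [tze,qenah] -> 12 lines: tdsb oae kmnjp xcp oyckj euxfc fuw tze qenah rrb nvuh dbpwh
Hunk 6: at line 10 remove [nvuh] add [vob,pxgp] -> 13 lines: tdsb oae kmnjp xcp oyckj euxfc fuw tze qenah rrb vob pxgp dbpwh

Answer: tdsb
oae
kmnjp
xcp
oyckj
euxfc
fuw
tze
qenah
rrb
vob
pxgp
dbpwh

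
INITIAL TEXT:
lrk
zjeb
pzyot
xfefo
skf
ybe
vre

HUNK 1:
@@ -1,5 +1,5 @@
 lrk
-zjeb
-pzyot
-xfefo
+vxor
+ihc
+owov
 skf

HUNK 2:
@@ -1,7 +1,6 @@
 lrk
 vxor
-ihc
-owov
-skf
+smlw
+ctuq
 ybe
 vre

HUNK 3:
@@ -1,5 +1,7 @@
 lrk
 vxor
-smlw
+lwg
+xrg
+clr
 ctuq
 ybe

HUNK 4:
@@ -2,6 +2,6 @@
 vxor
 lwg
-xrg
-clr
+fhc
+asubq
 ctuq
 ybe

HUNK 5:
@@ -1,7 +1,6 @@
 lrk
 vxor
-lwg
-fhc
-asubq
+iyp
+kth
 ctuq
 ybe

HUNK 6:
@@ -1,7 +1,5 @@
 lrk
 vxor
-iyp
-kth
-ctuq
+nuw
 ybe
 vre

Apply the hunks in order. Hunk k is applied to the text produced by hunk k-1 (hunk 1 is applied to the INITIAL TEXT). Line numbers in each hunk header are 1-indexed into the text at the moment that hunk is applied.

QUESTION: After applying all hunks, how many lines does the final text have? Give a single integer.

Hunk 1: at line 1 remove [zjeb,pzyot,xfefo] add [vxor,ihc,owov] -> 7 lines: lrk vxor ihc owov skf ybe vre
Hunk 2: at line 1 remove [ihc,owov,skf] add [smlw,ctuq] -> 6 lines: lrk vxor smlw ctuq ybe vre
Hunk 3: at line 1 remove [smlw] add [lwg,xrg,clr] -> 8 lines: lrk vxor lwg xrg clr ctuq ybe vre
Hunk 4: at line 2 remove [xrg,clr] add [fhc,asubq] -> 8 lines: lrk vxor lwg fhc asubq ctuq ybe vre
Hunk 5: at line 1 remove [lwg,fhc,asubq] add [iyp,kth] -> 7 lines: lrk vxor iyp kth ctuq ybe vre
Hunk 6: at line 1 remove [iyp,kth,ctuq] add [nuw] -> 5 lines: lrk vxor nuw ybe vre
Final line count: 5

Answer: 5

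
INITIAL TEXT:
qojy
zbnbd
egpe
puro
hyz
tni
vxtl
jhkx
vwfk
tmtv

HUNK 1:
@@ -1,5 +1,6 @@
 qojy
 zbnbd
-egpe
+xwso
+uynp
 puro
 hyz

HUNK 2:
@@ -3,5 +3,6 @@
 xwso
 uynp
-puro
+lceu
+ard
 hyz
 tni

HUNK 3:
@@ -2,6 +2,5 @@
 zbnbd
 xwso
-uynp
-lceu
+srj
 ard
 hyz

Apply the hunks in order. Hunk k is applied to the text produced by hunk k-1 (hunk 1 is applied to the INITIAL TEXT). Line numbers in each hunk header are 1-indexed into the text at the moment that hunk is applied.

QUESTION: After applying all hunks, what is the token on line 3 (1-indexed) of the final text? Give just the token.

Hunk 1: at line 1 remove [egpe] add [xwso,uynp] -> 11 lines: qojy zbnbd xwso uynp puro hyz tni vxtl jhkx vwfk tmtv
Hunk 2: at line 3 remove [puro] add [lceu,ard] -> 12 lines: qojy zbnbd xwso uynp lceu ard hyz tni vxtl jhkx vwfk tmtv
Hunk 3: at line 2 remove [uynp,lceu] add [srj] -> 11 lines: qojy zbnbd xwso srj ard hyz tni vxtl jhkx vwfk tmtv
Final line 3: xwso

Answer: xwso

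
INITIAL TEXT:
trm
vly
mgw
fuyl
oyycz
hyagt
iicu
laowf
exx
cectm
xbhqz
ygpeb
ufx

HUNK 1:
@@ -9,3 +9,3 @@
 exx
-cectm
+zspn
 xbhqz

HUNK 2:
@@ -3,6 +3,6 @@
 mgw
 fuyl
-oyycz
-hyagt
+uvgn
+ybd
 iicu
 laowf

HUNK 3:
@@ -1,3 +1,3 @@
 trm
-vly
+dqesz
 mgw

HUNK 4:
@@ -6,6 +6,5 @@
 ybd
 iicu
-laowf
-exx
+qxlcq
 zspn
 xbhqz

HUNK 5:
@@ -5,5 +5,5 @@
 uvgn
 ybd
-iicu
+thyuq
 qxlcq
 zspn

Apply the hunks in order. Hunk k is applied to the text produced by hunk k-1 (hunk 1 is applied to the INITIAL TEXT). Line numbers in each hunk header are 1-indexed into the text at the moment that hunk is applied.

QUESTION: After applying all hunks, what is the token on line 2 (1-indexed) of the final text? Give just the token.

Answer: dqesz

Derivation:
Hunk 1: at line 9 remove [cectm] add [zspn] -> 13 lines: trm vly mgw fuyl oyycz hyagt iicu laowf exx zspn xbhqz ygpeb ufx
Hunk 2: at line 3 remove [oyycz,hyagt] add [uvgn,ybd] -> 13 lines: trm vly mgw fuyl uvgn ybd iicu laowf exx zspn xbhqz ygpeb ufx
Hunk 3: at line 1 remove [vly] add [dqesz] -> 13 lines: trm dqesz mgw fuyl uvgn ybd iicu laowf exx zspn xbhqz ygpeb ufx
Hunk 4: at line 6 remove [laowf,exx] add [qxlcq] -> 12 lines: trm dqesz mgw fuyl uvgn ybd iicu qxlcq zspn xbhqz ygpeb ufx
Hunk 5: at line 5 remove [iicu] add [thyuq] -> 12 lines: trm dqesz mgw fuyl uvgn ybd thyuq qxlcq zspn xbhqz ygpeb ufx
Final line 2: dqesz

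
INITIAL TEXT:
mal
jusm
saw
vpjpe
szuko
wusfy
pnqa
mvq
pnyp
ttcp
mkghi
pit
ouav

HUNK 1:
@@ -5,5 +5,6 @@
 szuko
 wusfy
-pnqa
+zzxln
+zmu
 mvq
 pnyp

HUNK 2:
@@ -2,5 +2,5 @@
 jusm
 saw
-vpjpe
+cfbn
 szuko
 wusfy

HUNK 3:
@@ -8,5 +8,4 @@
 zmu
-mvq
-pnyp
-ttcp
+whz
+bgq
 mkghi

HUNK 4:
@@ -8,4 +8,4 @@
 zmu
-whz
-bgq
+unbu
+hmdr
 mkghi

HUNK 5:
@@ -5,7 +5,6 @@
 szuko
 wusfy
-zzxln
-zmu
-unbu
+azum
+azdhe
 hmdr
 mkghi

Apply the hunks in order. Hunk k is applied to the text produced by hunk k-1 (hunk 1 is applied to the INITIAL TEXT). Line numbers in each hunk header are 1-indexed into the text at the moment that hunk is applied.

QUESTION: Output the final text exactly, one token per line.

Answer: mal
jusm
saw
cfbn
szuko
wusfy
azum
azdhe
hmdr
mkghi
pit
ouav

Derivation:
Hunk 1: at line 5 remove [pnqa] add [zzxln,zmu] -> 14 lines: mal jusm saw vpjpe szuko wusfy zzxln zmu mvq pnyp ttcp mkghi pit ouav
Hunk 2: at line 2 remove [vpjpe] add [cfbn] -> 14 lines: mal jusm saw cfbn szuko wusfy zzxln zmu mvq pnyp ttcp mkghi pit ouav
Hunk 3: at line 8 remove [mvq,pnyp,ttcp] add [whz,bgq] -> 13 lines: mal jusm saw cfbn szuko wusfy zzxln zmu whz bgq mkghi pit ouav
Hunk 4: at line 8 remove [whz,bgq] add [unbu,hmdr] -> 13 lines: mal jusm saw cfbn szuko wusfy zzxln zmu unbu hmdr mkghi pit ouav
Hunk 5: at line 5 remove [zzxln,zmu,unbu] add [azum,azdhe] -> 12 lines: mal jusm saw cfbn szuko wusfy azum azdhe hmdr mkghi pit ouav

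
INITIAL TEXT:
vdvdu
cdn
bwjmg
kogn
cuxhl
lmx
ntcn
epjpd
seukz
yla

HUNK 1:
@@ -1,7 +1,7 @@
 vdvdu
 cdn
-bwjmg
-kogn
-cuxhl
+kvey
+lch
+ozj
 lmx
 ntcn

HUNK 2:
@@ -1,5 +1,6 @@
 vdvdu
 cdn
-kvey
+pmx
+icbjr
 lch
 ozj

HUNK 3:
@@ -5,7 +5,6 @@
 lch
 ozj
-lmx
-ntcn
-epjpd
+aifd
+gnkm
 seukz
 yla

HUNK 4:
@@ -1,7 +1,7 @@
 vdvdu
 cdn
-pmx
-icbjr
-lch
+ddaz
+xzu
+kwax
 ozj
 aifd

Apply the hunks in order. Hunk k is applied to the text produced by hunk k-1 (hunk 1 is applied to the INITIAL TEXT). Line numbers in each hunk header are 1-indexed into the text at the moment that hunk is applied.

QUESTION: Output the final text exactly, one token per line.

Answer: vdvdu
cdn
ddaz
xzu
kwax
ozj
aifd
gnkm
seukz
yla

Derivation:
Hunk 1: at line 1 remove [bwjmg,kogn,cuxhl] add [kvey,lch,ozj] -> 10 lines: vdvdu cdn kvey lch ozj lmx ntcn epjpd seukz yla
Hunk 2: at line 1 remove [kvey] add [pmx,icbjr] -> 11 lines: vdvdu cdn pmx icbjr lch ozj lmx ntcn epjpd seukz yla
Hunk 3: at line 5 remove [lmx,ntcn,epjpd] add [aifd,gnkm] -> 10 lines: vdvdu cdn pmx icbjr lch ozj aifd gnkm seukz yla
Hunk 4: at line 1 remove [pmx,icbjr,lch] add [ddaz,xzu,kwax] -> 10 lines: vdvdu cdn ddaz xzu kwax ozj aifd gnkm seukz yla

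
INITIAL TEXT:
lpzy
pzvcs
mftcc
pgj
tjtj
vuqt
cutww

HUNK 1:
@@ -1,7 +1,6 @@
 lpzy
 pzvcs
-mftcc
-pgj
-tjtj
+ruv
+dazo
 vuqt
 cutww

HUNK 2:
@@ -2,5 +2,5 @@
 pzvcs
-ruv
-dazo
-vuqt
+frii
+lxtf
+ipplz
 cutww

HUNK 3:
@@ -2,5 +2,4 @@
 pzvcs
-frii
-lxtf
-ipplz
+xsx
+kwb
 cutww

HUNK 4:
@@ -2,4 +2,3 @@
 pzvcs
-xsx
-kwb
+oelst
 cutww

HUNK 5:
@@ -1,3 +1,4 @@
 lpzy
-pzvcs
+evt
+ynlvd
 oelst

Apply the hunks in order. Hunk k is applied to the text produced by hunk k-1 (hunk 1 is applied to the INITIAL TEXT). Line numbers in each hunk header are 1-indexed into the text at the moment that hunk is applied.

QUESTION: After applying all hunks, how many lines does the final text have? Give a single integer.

Answer: 5

Derivation:
Hunk 1: at line 1 remove [mftcc,pgj,tjtj] add [ruv,dazo] -> 6 lines: lpzy pzvcs ruv dazo vuqt cutww
Hunk 2: at line 2 remove [ruv,dazo,vuqt] add [frii,lxtf,ipplz] -> 6 lines: lpzy pzvcs frii lxtf ipplz cutww
Hunk 3: at line 2 remove [frii,lxtf,ipplz] add [xsx,kwb] -> 5 lines: lpzy pzvcs xsx kwb cutww
Hunk 4: at line 2 remove [xsx,kwb] add [oelst] -> 4 lines: lpzy pzvcs oelst cutww
Hunk 5: at line 1 remove [pzvcs] add [evt,ynlvd] -> 5 lines: lpzy evt ynlvd oelst cutww
Final line count: 5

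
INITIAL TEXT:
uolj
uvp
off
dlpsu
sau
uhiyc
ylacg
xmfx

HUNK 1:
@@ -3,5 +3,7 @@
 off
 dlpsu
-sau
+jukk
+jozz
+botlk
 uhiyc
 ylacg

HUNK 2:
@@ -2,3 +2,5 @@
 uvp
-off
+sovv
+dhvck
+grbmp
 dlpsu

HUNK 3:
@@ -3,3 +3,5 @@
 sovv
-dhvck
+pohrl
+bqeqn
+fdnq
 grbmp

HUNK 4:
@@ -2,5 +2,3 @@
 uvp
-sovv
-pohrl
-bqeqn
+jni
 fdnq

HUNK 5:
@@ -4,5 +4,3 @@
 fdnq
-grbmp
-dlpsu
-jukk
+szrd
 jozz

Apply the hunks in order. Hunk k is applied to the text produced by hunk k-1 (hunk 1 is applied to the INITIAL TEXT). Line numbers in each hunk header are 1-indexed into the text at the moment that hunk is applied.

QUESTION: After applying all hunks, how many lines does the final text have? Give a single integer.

Answer: 10

Derivation:
Hunk 1: at line 3 remove [sau] add [jukk,jozz,botlk] -> 10 lines: uolj uvp off dlpsu jukk jozz botlk uhiyc ylacg xmfx
Hunk 2: at line 2 remove [off] add [sovv,dhvck,grbmp] -> 12 lines: uolj uvp sovv dhvck grbmp dlpsu jukk jozz botlk uhiyc ylacg xmfx
Hunk 3: at line 3 remove [dhvck] add [pohrl,bqeqn,fdnq] -> 14 lines: uolj uvp sovv pohrl bqeqn fdnq grbmp dlpsu jukk jozz botlk uhiyc ylacg xmfx
Hunk 4: at line 2 remove [sovv,pohrl,bqeqn] add [jni] -> 12 lines: uolj uvp jni fdnq grbmp dlpsu jukk jozz botlk uhiyc ylacg xmfx
Hunk 5: at line 4 remove [grbmp,dlpsu,jukk] add [szrd] -> 10 lines: uolj uvp jni fdnq szrd jozz botlk uhiyc ylacg xmfx
Final line count: 10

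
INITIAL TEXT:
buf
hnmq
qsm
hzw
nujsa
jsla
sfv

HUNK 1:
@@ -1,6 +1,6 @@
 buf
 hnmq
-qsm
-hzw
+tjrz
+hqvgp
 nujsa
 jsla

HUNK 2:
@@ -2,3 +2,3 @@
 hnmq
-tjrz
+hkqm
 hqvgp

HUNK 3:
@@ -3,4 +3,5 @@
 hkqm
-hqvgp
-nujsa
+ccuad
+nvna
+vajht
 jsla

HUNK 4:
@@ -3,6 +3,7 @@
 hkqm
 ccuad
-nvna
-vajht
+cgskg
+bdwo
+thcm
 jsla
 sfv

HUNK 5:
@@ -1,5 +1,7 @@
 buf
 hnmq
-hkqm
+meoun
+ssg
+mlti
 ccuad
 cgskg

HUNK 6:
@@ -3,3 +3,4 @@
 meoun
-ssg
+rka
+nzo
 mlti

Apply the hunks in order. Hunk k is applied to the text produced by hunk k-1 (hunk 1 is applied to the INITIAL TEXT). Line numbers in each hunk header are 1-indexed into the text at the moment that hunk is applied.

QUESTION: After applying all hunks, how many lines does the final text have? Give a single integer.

Hunk 1: at line 1 remove [qsm,hzw] add [tjrz,hqvgp] -> 7 lines: buf hnmq tjrz hqvgp nujsa jsla sfv
Hunk 2: at line 2 remove [tjrz] add [hkqm] -> 7 lines: buf hnmq hkqm hqvgp nujsa jsla sfv
Hunk 3: at line 3 remove [hqvgp,nujsa] add [ccuad,nvna,vajht] -> 8 lines: buf hnmq hkqm ccuad nvna vajht jsla sfv
Hunk 4: at line 3 remove [nvna,vajht] add [cgskg,bdwo,thcm] -> 9 lines: buf hnmq hkqm ccuad cgskg bdwo thcm jsla sfv
Hunk 5: at line 1 remove [hkqm] add [meoun,ssg,mlti] -> 11 lines: buf hnmq meoun ssg mlti ccuad cgskg bdwo thcm jsla sfv
Hunk 6: at line 3 remove [ssg] add [rka,nzo] -> 12 lines: buf hnmq meoun rka nzo mlti ccuad cgskg bdwo thcm jsla sfv
Final line count: 12

Answer: 12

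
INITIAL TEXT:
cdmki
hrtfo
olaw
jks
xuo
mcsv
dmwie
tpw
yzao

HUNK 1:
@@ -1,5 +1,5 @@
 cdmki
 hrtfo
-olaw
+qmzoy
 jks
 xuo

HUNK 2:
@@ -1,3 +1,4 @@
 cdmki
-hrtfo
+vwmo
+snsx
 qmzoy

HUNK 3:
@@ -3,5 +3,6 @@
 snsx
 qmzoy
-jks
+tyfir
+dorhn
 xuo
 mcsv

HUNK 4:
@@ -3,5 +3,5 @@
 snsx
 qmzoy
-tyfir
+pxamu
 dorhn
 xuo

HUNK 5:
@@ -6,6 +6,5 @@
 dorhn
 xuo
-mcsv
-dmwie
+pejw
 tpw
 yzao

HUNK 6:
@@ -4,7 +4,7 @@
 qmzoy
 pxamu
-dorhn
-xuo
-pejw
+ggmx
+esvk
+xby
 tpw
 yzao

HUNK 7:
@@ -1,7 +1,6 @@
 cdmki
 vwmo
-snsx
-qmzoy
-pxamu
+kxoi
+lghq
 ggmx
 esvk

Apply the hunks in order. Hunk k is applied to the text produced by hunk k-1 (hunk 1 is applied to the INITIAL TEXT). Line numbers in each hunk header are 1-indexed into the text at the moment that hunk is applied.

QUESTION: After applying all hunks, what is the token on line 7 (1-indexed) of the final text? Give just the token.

Hunk 1: at line 1 remove [olaw] add [qmzoy] -> 9 lines: cdmki hrtfo qmzoy jks xuo mcsv dmwie tpw yzao
Hunk 2: at line 1 remove [hrtfo] add [vwmo,snsx] -> 10 lines: cdmki vwmo snsx qmzoy jks xuo mcsv dmwie tpw yzao
Hunk 3: at line 3 remove [jks] add [tyfir,dorhn] -> 11 lines: cdmki vwmo snsx qmzoy tyfir dorhn xuo mcsv dmwie tpw yzao
Hunk 4: at line 3 remove [tyfir] add [pxamu] -> 11 lines: cdmki vwmo snsx qmzoy pxamu dorhn xuo mcsv dmwie tpw yzao
Hunk 5: at line 6 remove [mcsv,dmwie] add [pejw] -> 10 lines: cdmki vwmo snsx qmzoy pxamu dorhn xuo pejw tpw yzao
Hunk 6: at line 4 remove [dorhn,xuo,pejw] add [ggmx,esvk,xby] -> 10 lines: cdmki vwmo snsx qmzoy pxamu ggmx esvk xby tpw yzao
Hunk 7: at line 1 remove [snsx,qmzoy,pxamu] add [kxoi,lghq] -> 9 lines: cdmki vwmo kxoi lghq ggmx esvk xby tpw yzao
Final line 7: xby

Answer: xby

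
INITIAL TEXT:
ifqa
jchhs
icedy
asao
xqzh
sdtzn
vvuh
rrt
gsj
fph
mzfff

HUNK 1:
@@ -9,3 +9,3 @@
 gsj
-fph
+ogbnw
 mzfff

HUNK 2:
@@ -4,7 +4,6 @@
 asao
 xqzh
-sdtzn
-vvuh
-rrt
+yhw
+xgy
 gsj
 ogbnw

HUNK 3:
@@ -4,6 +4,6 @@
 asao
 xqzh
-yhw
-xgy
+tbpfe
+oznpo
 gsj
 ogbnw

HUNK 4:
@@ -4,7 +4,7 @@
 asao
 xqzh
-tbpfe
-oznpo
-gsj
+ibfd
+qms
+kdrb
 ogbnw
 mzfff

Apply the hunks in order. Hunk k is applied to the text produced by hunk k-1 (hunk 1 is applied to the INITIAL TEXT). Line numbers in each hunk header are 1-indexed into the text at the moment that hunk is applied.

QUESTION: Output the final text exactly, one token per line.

Hunk 1: at line 9 remove [fph] add [ogbnw] -> 11 lines: ifqa jchhs icedy asao xqzh sdtzn vvuh rrt gsj ogbnw mzfff
Hunk 2: at line 4 remove [sdtzn,vvuh,rrt] add [yhw,xgy] -> 10 lines: ifqa jchhs icedy asao xqzh yhw xgy gsj ogbnw mzfff
Hunk 3: at line 4 remove [yhw,xgy] add [tbpfe,oznpo] -> 10 lines: ifqa jchhs icedy asao xqzh tbpfe oznpo gsj ogbnw mzfff
Hunk 4: at line 4 remove [tbpfe,oznpo,gsj] add [ibfd,qms,kdrb] -> 10 lines: ifqa jchhs icedy asao xqzh ibfd qms kdrb ogbnw mzfff

Answer: ifqa
jchhs
icedy
asao
xqzh
ibfd
qms
kdrb
ogbnw
mzfff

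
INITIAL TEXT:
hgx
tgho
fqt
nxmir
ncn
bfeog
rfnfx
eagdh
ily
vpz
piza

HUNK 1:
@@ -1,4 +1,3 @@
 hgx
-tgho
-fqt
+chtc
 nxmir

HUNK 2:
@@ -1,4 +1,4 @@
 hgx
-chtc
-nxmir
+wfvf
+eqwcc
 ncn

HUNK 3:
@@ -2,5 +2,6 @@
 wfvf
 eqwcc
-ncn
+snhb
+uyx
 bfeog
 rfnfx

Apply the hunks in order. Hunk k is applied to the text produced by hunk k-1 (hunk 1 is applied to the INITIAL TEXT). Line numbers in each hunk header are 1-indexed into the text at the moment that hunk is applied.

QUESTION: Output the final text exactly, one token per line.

Hunk 1: at line 1 remove [tgho,fqt] add [chtc] -> 10 lines: hgx chtc nxmir ncn bfeog rfnfx eagdh ily vpz piza
Hunk 2: at line 1 remove [chtc,nxmir] add [wfvf,eqwcc] -> 10 lines: hgx wfvf eqwcc ncn bfeog rfnfx eagdh ily vpz piza
Hunk 3: at line 2 remove [ncn] add [snhb,uyx] -> 11 lines: hgx wfvf eqwcc snhb uyx bfeog rfnfx eagdh ily vpz piza

Answer: hgx
wfvf
eqwcc
snhb
uyx
bfeog
rfnfx
eagdh
ily
vpz
piza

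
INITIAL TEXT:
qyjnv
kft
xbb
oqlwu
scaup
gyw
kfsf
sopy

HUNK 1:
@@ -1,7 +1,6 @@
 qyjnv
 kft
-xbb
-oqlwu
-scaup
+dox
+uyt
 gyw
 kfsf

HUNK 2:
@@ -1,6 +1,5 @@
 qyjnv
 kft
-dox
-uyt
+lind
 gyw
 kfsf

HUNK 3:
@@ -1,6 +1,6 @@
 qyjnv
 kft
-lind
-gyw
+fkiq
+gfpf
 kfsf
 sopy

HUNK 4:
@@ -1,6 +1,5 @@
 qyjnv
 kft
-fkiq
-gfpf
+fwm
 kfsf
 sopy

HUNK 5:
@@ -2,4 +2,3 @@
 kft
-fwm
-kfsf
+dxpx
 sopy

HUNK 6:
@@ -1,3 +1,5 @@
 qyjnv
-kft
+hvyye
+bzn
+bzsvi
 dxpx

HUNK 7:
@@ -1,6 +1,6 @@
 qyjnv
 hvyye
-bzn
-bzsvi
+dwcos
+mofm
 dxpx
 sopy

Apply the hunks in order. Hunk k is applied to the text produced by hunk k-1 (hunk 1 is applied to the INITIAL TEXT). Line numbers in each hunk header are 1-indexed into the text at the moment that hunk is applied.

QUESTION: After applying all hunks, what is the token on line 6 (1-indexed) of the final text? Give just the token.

Answer: sopy

Derivation:
Hunk 1: at line 1 remove [xbb,oqlwu,scaup] add [dox,uyt] -> 7 lines: qyjnv kft dox uyt gyw kfsf sopy
Hunk 2: at line 1 remove [dox,uyt] add [lind] -> 6 lines: qyjnv kft lind gyw kfsf sopy
Hunk 3: at line 1 remove [lind,gyw] add [fkiq,gfpf] -> 6 lines: qyjnv kft fkiq gfpf kfsf sopy
Hunk 4: at line 1 remove [fkiq,gfpf] add [fwm] -> 5 lines: qyjnv kft fwm kfsf sopy
Hunk 5: at line 2 remove [fwm,kfsf] add [dxpx] -> 4 lines: qyjnv kft dxpx sopy
Hunk 6: at line 1 remove [kft] add [hvyye,bzn,bzsvi] -> 6 lines: qyjnv hvyye bzn bzsvi dxpx sopy
Hunk 7: at line 1 remove [bzn,bzsvi] add [dwcos,mofm] -> 6 lines: qyjnv hvyye dwcos mofm dxpx sopy
Final line 6: sopy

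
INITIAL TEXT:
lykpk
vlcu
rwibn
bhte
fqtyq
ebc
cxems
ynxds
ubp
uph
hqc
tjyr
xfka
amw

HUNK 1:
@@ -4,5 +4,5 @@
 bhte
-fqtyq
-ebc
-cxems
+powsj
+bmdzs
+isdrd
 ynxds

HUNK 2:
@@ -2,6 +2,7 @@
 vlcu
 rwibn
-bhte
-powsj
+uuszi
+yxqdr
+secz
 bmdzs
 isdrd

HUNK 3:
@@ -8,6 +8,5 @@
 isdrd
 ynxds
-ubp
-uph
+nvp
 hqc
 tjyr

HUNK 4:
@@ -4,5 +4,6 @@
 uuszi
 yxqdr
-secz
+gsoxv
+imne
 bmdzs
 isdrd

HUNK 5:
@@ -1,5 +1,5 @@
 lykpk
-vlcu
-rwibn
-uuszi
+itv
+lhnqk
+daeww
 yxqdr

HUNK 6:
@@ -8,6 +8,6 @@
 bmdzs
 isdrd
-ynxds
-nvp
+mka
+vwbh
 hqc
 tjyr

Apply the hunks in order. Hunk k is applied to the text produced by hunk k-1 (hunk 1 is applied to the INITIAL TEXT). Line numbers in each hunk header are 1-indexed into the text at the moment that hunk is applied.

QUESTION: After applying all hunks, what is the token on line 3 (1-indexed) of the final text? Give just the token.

Answer: lhnqk

Derivation:
Hunk 1: at line 4 remove [fqtyq,ebc,cxems] add [powsj,bmdzs,isdrd] -> 14 lines: lykpk vlcu rwibn bhte powsj bmdzs isdrd ynxds ubp uph hqc tjyr xfka amw
Hunk 2: at line 2 remove [bhte,powsj] add [uuszi,yxqdr,secz] -> 15 lines: lykpk vlcu rwibn uuszi yxqdr secz bmdzs isdrd ynxds ubp uph hqc tjyr xfka amw
Hunk 3: at line 8 remove [ubp,uph] add [nvp] -> 14 lines: lykpk vlcu rwibn uuszi yxqdr secz bmdzs isdrd ynxds nvp hqc tjyr xfka amw
Hunk 4: at line 4 remove [secz] add [gsoxv,imne] -> 15 lines: lykpk vlcu rwibn uuszi yxqdr gsoxv imne bmdzs isdrd ynxds nvp hqc tjyr xfka amw
Hunk 5: at line 1 remove [vlcu,rwibn,uuszi] add [itv,lhnqk,daeww] -> 15 lines: lykpk itv lhnqk daeww yxqdr gsoxv imne bmdzs isdrd ynxds nvp hqc tjyr xfka amw
Hunk 6: at line 8 remove [ynxds,nvp] add [mka,vwbh] -> 15 lines: lykpk itv lhnqk daeww yxqdr gsoxv imne bmdzs isdrd mka vwbh hqc tjyr xfka amw
Final line 3: lhnqk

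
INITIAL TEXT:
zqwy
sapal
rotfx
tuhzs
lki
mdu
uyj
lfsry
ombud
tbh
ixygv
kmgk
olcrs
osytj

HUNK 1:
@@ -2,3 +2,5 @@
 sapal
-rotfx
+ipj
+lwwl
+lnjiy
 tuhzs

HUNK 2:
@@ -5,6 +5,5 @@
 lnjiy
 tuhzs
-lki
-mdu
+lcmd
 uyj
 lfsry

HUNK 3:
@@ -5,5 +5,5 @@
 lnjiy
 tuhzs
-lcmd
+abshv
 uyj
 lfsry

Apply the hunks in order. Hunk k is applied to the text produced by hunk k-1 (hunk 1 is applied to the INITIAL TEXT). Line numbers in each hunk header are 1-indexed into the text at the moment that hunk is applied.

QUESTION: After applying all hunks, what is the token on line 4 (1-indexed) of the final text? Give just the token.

Answer: lwwl

Derivation:
Hunk 1: at line 2 remove [rotfx] add [ipj,lwwl,lnjiy] -> 16 lines: zqwy sapal ipj lwwl lnjiy tuhzs lki mdu uyj lfsry ombud tbh ixygv kmgk olcrs osytj
Hunk 2: at line 5 remove [lki,mdu] add [lcmd] -> 15 lines: zqwy sapal ipj lwwl lnjiy tuhzs lcmd uyj lfsry ombud tbh ixygv kmgk olcrs osytj
Hunk 3: at line 5 remove [lcmd] add [abshv] -> 15 lines: zqwy sapal ipj lwwl lnjiy tuhzs abshv uyj lfsry ombud tbh ixygv kmgk olcrs osytj
Final line 4: lwwl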